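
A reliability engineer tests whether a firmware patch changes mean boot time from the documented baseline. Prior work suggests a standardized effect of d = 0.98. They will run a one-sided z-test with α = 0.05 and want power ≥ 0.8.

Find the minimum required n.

n = 7

Set Φ(δ − 1.645) = 0.8; then δ − 1.645 = Φ⁻¹(0.8) = 0.842, giving δ = 2.486.
δ = d·√n ⇒ n = (δ/d)² = (2.486 / 0.98)² = 6.44.
Rounding up, n = 7.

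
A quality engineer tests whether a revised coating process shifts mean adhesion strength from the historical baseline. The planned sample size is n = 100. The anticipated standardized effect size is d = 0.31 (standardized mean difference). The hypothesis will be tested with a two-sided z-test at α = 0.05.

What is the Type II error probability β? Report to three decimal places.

β ≈ 0.127

Noncentrality parameter: λ = d·√n = 0.31 × √100 = 3.1000
Critical value for a two-sided test at α = 0.05: z_{α/2} = 1.960.
Power = Φ(λ − 1.960) + Φ(−λ − 1.960) = Φ(1.140) + Φ(-5.060) = 0.8729 + 0.0000 = 0.8729.
Type II error: β = 1 − power = 1 − 0.8729 = 0.1271.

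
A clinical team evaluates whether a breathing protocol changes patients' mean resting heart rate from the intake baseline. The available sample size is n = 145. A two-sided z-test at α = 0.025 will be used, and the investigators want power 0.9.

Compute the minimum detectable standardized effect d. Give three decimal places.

d ≈ 0.293

Need Φ(δ − 2.241) = 0.9, so δ = 2.241 + 1.282 = 3.523.
(The second rejection-region term Φ(−δ − z_{α/2}) is negligible and dropped.)
δ = d·√n ⇒ d = δ/√n = 3.523/√145 = 0.2926.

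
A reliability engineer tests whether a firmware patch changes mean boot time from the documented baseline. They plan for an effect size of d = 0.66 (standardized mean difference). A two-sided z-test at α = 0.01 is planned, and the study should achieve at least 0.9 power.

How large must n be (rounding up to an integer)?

For power 0.9 need Φ(δ − z_{0.005}) = 0.9, so δ = z_{0.005} + z_{0.10} = 2.576 + 1.282 = 3.857.
(Ignoring the negligible lower-tail rejection probability gives the usual closed-form inversion.)
δ = d·√n ⇒ n = (δ/d)² = (3.857 / 0.66)² = 34.16.
Rounding up, n = 35.

n = 35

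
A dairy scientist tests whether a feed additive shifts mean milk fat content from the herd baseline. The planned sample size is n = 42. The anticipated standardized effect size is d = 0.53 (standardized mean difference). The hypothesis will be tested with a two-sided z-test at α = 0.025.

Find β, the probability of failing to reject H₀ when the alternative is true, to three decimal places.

Noncentrality parameter: δ = d·√n = 0.53 × √42 = 3.4348
Critical value for a two-sided test at α = 0.025: z_{α/2} = 2.241.
Power = Φ(δ − 2.241) + Φ(−δ − 2.241) = Φ(1.193) + Φ(-5.676) = 0.8836 + 0.0000 = 0.8836.
Type II error: β = 1 − power = 1 − 0.8836 = 0.1164.

β ≈ 0.116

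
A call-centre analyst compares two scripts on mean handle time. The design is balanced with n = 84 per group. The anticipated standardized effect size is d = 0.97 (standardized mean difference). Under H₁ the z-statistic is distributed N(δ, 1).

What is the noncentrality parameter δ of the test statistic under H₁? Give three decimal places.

δ ≈ 6.286

The noncentrality parameter scales effect size by the design's sample-size factor: δ = d·√(n/2) = 0.97 × √(84/2) = 6.2863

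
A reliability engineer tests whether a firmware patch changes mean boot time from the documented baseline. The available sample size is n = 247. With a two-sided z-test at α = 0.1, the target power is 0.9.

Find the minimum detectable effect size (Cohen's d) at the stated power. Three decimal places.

d ≈ 0.186

Need Φ(δ − 1.645) = 0.9, so δ = 1.645 + 1.282 = 2.926.
(The second rejection-region term Φ(−δ − z_{α/2}) is negligible and dropped.)
δ = d·√n ⇒ d = δ/√n = 2.926/√247 = 0.1862.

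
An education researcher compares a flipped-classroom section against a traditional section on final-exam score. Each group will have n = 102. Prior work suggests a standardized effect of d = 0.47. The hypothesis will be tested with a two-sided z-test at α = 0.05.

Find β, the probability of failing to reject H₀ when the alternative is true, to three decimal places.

β ≈ 0.081

Noncentrality parameter: δ = d·√(n/2) = 0.47 × √(102/2) = 3.3565
Two-sided α = 0.05 → critical value z_{0.025} = 1.960.
Power = Φ(δ − 1.960) + Φ(−δ − 1.960) = Φ(1.397) + Φ(-5.316) = 0.9187 + 0.0000 = 0.9187.
Type II error: β = 1 − power = 1 − 0.9187 = 0.0813.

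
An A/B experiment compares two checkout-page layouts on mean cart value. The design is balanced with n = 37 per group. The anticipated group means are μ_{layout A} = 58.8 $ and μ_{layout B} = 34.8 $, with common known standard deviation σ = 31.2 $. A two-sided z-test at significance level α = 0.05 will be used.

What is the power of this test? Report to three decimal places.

Power ≈ 0.911

Standardized effect: d = |μ_{layout A} − μ_{layout B}| / σ = |58.8 − 34.8| / 31.2 = 0.7692
Noncentrality parameter: δ = d·√(n/2) = 0.7692 × √(37/2) = 3.3086
Critical value for a two-sided test at α = 0.05: z_{α/2} = 1.960.
Power = Φ(δ − 1.960) + Φ(−δ − 1.960) = Φ(1.349) + Φ(-5.269) = 0.9113 + 0.0000 = 0.9113.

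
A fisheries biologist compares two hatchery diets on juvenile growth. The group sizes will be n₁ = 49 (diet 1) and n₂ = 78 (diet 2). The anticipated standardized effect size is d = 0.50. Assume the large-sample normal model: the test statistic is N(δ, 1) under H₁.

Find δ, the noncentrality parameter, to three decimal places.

δ = d / √(1/n₁ + 1/n₂) = 0.50 / √(1/49 + 1/78) = 2.7429

δ ≈ 2.743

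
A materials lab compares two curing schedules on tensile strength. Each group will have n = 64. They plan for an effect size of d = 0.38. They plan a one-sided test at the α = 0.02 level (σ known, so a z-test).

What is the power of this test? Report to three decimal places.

Noncentrality parameter: δ = d·√(n/2) = 0.38 × √(64/2) = 2.1496
One-sided α = 0.02 → critical value z_{0.02} = 2.054.
Power = Φ(δ − 2.054) = Φ(0.096) = 0.5382.

Power ≈ 0.538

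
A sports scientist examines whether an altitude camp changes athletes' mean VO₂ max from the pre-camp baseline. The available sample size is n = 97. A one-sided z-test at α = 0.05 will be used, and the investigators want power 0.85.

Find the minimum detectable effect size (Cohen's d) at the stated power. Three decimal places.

Required noncentrality: δ = z_{0.05} + z_{0.15} = 1.645 + 1.036 = 2.681.
δ = d·√n ⇒ d = δ/√n = 2.681/√97 = 0.2722.

d ≈ 0.272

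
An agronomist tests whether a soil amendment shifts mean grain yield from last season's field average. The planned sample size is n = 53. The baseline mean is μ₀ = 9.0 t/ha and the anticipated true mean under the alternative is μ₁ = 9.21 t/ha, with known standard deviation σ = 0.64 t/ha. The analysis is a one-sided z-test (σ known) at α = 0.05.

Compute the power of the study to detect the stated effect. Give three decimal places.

Standardized effect: d = |μ₁ − μ₀| / σ = |9.21 − 9.0| / 0.64 = 0.3281
Noncentrality parameter: δ = d·√n = 0.3281 × √53 = 2.3888
Critical value for a one-sided test at α = 0.05: z_α = 1.645.
Power = P(Z > 1.645 − δ) = Φ(0.744) = 0.7715.

Power ≈ 0.772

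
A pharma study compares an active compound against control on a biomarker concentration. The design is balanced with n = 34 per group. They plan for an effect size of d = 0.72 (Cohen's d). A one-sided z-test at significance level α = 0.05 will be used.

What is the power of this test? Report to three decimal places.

Power ≈ 0.907

Noncentrality parameter: δ = d·√(n/2) = 0.72 × √(34/2) = 2.9686
Critical value for a one-sided test at α = 0.05: z_α = 1.645.
Power = Φ(δ − 1.645) = Φ(1.324) = 0.9072.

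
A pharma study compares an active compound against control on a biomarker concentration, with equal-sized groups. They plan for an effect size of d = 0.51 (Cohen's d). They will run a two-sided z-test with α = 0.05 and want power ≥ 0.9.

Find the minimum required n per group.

For power 0.9 need Φ(δ − z_{0.025}) = 0.9, so δ = z_{0.025} + z_{0.10} = 1.960 + 1.282 = 3.242.
(Ignoring the negligible lower-tail rejection probability gives the usual closed-form inversion.)
δ = d·√(n/2) ⇒ n = 2(δ/d)² = 2 × (3.242 / 0.51)² = 80.80.
Round up to the next whole unit.

n = 81 per group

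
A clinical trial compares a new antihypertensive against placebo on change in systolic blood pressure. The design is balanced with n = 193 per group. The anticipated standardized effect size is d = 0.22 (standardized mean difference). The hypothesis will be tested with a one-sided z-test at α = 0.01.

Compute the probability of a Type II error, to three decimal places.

β ≈ 0.566

Noncentrality parameter: δ = d·√(n/2) = 0.22 × √(193/2) = 2.1612
Critical value for a one-sided test at α = 0.01: z_α = 2.326.
Power = P(Z > 2.326 − δ) = Φ(-0.165) = 0.4344.
Type II error: β = 1 − power = 1 − 0.4344 = 0.5656.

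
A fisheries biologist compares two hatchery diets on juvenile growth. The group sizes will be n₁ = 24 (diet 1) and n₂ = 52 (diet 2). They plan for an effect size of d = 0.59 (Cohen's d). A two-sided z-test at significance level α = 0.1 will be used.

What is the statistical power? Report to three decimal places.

Noncentrality parameter: δ = d / √(1/n₁ + 1/n₂) = 0.59 / √(1/24 + 1/52) = 2.3909
Two-sided α = 0.1 → critical value z_{0.05} = 1.645.
Power = Φ(δ − 1.645) + Φ(−δ − 1.645) = Φ(0.746) + Φ(-4.036) = 0.7722 + 0.0000 = 0.7722.

Power ≈ 0.772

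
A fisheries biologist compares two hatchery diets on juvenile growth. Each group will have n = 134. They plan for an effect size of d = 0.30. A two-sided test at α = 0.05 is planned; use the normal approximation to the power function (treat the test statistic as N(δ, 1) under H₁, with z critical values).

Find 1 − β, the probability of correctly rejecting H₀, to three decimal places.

Noncentrality parameter: δ = d·√(n/2) = 0.30 × √(134/2) = 2.4556
Critical value for a two-sided test at α = 0.05: z_{α/2} = 1.960.
Power = Φ(δ − 1.960) + Φ(−δ − 1.960) = Φ(0.496) + Φ(-4.416) = 0.6899 + 0.0000 = 0.6899.

Power ≈ 0.690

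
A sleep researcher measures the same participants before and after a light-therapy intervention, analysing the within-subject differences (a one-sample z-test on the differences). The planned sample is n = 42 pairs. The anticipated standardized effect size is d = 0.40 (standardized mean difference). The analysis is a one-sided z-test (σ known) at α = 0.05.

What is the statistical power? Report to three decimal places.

Noncentrality parameter: δ = d·√n = 0.40 × √42 = 2.5923
One-sided α = 0.05 → critical value z_{0.05} = 1.645.
Power = Φ(δ − 1.645) = Φ(0.947) = 0.8283.

Power ≈ 0.828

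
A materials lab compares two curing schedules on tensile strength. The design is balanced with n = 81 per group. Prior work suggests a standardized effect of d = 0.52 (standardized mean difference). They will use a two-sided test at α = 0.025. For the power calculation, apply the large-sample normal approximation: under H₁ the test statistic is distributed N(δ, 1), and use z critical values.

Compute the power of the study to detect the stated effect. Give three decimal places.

Noncentrality parameter: δ = d·√(n/2) = 0.52 × √(81/2) = 3.3093
Two-sided α = 0.025 → critical value z_{0.0125} = 2.241.
Power = Φ(δ − 2.241) + Φ(−δ − 2.241) = Φ(1.068) + Φ(-5.551) = 0.8572 + 0.0000 = 0.8572.

Power ≈ 0.857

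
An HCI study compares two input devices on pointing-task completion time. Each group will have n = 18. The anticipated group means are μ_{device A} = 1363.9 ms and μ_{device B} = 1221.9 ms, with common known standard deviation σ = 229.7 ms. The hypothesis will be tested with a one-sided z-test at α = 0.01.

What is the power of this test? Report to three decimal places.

Power ≈ 0.319

Standardized effect: d = |μ_{device A} − μ_{device B}| / σ = |1363.9 − 1221.9| / 229.7 = 0.6182
Noncentrality parameter: δ = d·√(n/2) = 0.6182 × √(18/2) = 1.8546
Critical value for a one-sided test at α = 0.01: z_α = 2.326.
Power = P(Z > 2.326 − δ) = Φ(-0.472) = 0.3186.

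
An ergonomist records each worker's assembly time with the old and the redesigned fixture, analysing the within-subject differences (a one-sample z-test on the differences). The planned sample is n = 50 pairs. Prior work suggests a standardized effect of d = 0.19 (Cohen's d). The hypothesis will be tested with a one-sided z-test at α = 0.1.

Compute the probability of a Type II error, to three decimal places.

Noncentrality parameter: δ = d·√n = 0.19 × √50 = 1.3435
One-sided α = 0.1 → critical value z_{0.1} = 1.282.
Power = P(Z > 1.282 − δ) = Φ(0.062) = 0.5247.
Type II error: β = 1 − power = 1 − 0.5247 = 0.4753.

β ≈ 0.475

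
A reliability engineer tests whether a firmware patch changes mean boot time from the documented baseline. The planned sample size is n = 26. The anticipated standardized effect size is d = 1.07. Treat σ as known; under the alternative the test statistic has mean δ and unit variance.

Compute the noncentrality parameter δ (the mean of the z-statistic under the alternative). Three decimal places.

δ = d·√n = 1.07 × √26 = 5.4560

δ ≈ 5.456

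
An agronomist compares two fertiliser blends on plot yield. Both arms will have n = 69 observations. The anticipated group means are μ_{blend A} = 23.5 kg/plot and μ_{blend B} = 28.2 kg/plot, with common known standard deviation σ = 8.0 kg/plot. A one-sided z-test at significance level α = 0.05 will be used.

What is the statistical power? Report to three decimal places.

Power ≈ 0.965

Standardized effect: d = |μ_{blend A} − μ_{blend B}| / σ = |23.5 − 28.2| / 8.0 = 0.5875
Noncentrality parameter: δ = d·√(n/2) = 0.5875 × √(69/2) = 3.4508
One-sided α = 0.05 → critical value z_{0.05} = 1.645.
Power = P(Z > 1.645 − δ) = Φ(1.806) = 0.9645.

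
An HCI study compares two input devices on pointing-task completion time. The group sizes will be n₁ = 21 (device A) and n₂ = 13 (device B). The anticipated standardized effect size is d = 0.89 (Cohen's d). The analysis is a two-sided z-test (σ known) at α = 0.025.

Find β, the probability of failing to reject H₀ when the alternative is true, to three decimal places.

Noncentrality parameter: δ = d / √(1/n₁ + 1/n₂) = 0.89 / √(1/21 + 1/13) = 2.5219
Two-sided α = 0.025 → critical value z_{0.0125} = 2.241.
Power = Φ(δ − 2.241) + Φ(−δ − 2.241) = Φ(0.281) + Φ(-4.763) = 0.6105 + 0.0000 = 0.6105.
Type II error: β = 1 − power = 1 − 0.6105 = 0.3895.

β ≈ 0.390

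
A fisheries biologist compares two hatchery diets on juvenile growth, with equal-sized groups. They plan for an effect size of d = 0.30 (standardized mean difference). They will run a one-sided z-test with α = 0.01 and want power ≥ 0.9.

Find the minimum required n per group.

Set Φ(δ − 2.326) = 0.9; then δ − 2.326 = Φ⁻¹(0.9) = 1.282, giving δ = 3.608.
δ = d·√(n/2) ⇒ n = 2(δ/d)² = 2 × (3.608 / 0.30)² = 289.27.
Round up to the next whole unit.

n = 290 per group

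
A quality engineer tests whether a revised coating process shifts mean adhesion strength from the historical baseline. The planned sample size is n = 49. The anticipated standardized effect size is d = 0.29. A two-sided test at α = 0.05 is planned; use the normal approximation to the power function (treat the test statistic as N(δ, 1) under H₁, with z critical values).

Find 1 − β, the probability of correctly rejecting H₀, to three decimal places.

Noncentrality parameter: δ = d·√n = 0.29 × √49 = 2.0300
Two-sided α = 0.05 → critical value z_{0.025} = 1.960.
Power = Φ(δ − 1.960) + Φ(−δ − 1.960) = Φ(0.070) + Φ(-3.990) = 0.5279 + 0.0000 = 0.5280.

Power ≈ 0.528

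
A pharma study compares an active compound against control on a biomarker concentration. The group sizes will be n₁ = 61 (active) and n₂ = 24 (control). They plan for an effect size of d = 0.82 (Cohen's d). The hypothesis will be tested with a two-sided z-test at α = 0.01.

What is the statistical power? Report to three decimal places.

Power ≈ 0.796

Noncentrality parameter: δ = d / √(1/n₁ + 1/n₂) = 0.82 / √(1/61 + 1/24) = 3.4031
Two-sided α = 0.01 → critical value z_{0.005} = 2.576.
Power = Φ(δ − 2.576) + Φ(−δ − 2.576) = Φ(0.827) + Φ(-5.979) = 0.7960 + 0.0000 = 0.7960.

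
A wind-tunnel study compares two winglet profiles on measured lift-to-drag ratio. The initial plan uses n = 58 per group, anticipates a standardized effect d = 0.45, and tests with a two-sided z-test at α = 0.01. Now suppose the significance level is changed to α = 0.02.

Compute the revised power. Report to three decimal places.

Power ≈ 0.539

δ = d·√(n/2) = 0.45 × √(58/2) = 2.4233 (unchanged). New critical value: z_{0.01} = 2.326.
Revised power = Φ(δ − 2.326) + Φ(−δ − 2.326) = Φ(0.097) + Φ(-4.750) = 0.5386 + 0.0000 = 0.5386.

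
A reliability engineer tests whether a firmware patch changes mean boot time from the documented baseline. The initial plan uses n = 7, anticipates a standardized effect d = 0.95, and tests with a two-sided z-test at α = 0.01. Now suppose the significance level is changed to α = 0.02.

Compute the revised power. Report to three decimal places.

Power ≈ 0.574

δ = d·√n = 0.95 × √7 = 2.5135 (unchanged). New critical value: z_{0.01} = 2.326.
Revised power = Φ(δ − 2.326) + Φ(−δ − 2.326) = Φ(0.187) + Φ(-4.840) = 0.5742 + 0.0000 = 0.5742.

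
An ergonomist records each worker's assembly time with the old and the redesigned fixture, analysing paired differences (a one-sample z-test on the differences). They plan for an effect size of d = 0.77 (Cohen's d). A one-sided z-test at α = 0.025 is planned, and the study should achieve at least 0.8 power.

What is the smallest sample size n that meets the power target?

n = 14

For power 0.8 need Φ(δ − z_{0.025}) = 0.8, so δ = z_{0.025} + z_{0.20} = 1.960 + 0.842 = 2.802.
δ = d·√n ⇒ n = (δ/d)² = (2.802 / 0.77)² = 13.24.
Round up to the next whole unit.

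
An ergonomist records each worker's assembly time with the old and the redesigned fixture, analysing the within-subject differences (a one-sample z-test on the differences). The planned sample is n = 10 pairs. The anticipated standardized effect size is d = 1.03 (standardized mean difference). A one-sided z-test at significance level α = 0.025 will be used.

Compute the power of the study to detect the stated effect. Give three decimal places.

Noncentrality parameter: δ = d·√n = 1.03 × √10 = 3.2571
Critical value for a one-sided test at α = 0.025: z_α = 1.960.
Power = P(Z > 1.960 − δ) = Φ(1.297) = 0.9027.

Power ≈ 0.903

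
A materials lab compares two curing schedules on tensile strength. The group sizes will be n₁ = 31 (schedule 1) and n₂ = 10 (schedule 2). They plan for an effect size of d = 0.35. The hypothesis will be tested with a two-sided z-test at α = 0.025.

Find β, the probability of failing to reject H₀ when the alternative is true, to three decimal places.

Noncentrality parameter: δ = d / √(1/n₁ + 1/n₂) = 0.35 / √(1/31 + 1/10) = 0.9624
Two-sided α = 0.025 → critical value z_{0.0125} = 2.241.
Power = Φ(δ − 2.241) + Φ(−δ − 2.241) = Φ(-1.279) + Φ(-3.204) = 0.1004 + 0.0007 = 0.1011.
Type II error: β = 1 − power = 1 − 0.1011 = 0.8989.

β ≈ 0.899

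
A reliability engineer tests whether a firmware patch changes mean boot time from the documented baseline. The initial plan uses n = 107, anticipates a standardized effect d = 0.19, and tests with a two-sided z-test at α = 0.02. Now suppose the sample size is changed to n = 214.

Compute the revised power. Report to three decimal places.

Power ≈ 0.675

With n = 214: δ = d·√n = 0.19 × √214 = 2.7795. Critical value z_{0.01} = 2.326.
Revised power = Φ(δ − 2.326) + Φ(−δ − 2.326) = Φ(0.453) + Φ(-5.106) = 0.6748 + 0.0000 = 0.6748.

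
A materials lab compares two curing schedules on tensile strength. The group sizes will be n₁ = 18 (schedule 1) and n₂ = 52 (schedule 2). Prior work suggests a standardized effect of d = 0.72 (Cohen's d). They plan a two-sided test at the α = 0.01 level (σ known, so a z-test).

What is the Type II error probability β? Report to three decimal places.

Noncentrality parameter: δ = d / √(1/n₁ + 1/n₂) = 0.72 / √(1/18 + 1/52) = 2.6328
Two-sided α = 0.01 → critical value z_{0.005} = 2.576.
Power = Φ(δ − 2.576) + Φ(−δ − 2.576) = Φ(0.057) + Φ(-5.209) = 0.5227 + 0.0000 = 0.5227.
Type II error: β = 1 − power = 1 − 0.5227 = 0.4773.

β ≈ 0.477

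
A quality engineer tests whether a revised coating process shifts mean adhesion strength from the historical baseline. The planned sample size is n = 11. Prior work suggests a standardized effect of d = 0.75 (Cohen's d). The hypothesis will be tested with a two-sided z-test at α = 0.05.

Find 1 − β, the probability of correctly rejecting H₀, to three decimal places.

Power ≈ 0.701

Noncentrality parameter: δ = d·√n = 0.75 × √11 = 2.4875
Critical value for a two-sided test at α = 0.05: z_{α/2} = 1.960.
Power = Φ(δ − 1.960) + Φ(−δ − 1.960) = Φ(0.528) + Φ(-4.447) = 0.7011 + 0.0000 = 0.7011.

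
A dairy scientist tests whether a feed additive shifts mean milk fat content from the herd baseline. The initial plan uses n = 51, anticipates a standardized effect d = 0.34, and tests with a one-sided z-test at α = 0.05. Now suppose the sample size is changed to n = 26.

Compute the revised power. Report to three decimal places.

With n = 26: δ = d·√n = 0.34 × √26 = 1.7337. Critical value z_{0.05} = 1.645.
Revised power = Φ(δ − 1.645) = Φ(0.089) = 0.5354.

Power ≈ 0.535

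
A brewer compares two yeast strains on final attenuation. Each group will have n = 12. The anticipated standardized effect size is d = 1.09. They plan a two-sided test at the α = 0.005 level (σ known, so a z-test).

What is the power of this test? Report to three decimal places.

Noncentrality parameter: δ = d·√(n/2) = 1.09 × √(12/2) = 2.6699
Critical value for a two-sided test at α = 0.005: z_{α/2} = 2.807.
Power = Φ(δ − 2.807) + Φ(−δ − 2.807) = Φ(-0.137) + Φ(-5.477) = 0.4455 + 0.0000 = 0.4455.

Power ≈ 0.445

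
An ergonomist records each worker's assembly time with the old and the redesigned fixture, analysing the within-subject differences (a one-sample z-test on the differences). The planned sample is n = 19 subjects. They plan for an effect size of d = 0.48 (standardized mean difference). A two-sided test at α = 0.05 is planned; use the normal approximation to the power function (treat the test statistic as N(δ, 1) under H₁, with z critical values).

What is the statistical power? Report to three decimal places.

Power ≈ 0.553

Noncentrality parameter: δ = d·√n = 0.48 × √19 = 2.0923
Two-sided α = 0.05 → critical value z_{0.025} = 1.960.
Power = Φ(δ − 1.960) + Φ(−δ − 1.960) = Φ(0.132) + Φ(-4.052) = 0.5526 + 0.0000 = 0.5527.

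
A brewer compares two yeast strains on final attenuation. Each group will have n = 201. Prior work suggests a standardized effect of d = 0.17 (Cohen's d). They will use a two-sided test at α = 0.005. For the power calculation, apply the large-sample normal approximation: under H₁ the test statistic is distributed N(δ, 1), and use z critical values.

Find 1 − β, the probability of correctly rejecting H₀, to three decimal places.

Noncentrality parameter: λ = d·√(n/2) = 0.17 × √(201/2) = 1.7042
Two-sided α = 0.005 → critical value z_{0.0025} = 2.807.
Power = Φ(λ − 2.807) + Φ(−λ − 2.807) = Φ(-1.103) + Φ(-4.511) = 0.1351 + 0.0000 = 0.1351.

Power ≈ 0.135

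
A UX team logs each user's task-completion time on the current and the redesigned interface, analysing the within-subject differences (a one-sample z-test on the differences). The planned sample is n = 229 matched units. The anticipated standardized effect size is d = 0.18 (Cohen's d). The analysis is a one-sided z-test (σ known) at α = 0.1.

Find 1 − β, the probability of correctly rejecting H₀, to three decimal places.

Power ≈ 0.925

Noncentrality parameter: δ = d·√n = 0.18 × √229 = 2.7239
One-sided α = 0.1 → critical value z_{0.1} = 1.282.
Power = P(Z > 1.282 − δ) = Φ(1.442) = 0.9254.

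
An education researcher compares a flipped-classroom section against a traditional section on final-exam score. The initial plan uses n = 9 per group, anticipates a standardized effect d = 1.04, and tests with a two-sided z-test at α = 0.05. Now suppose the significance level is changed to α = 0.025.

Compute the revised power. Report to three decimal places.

δ = d·√(n/2) = 1.04 × √(9/2) = 2.2062 (unchanged). New critical value: z_{0.0125} = 2.241.
Revised power = Φ(δ − 2.241) + Φ(−δ − 2.241) = Φ(-0.035) + Φ(-4.448) = 0.4859 + 0.0000 = 0.4860.

Power ≈ 0.486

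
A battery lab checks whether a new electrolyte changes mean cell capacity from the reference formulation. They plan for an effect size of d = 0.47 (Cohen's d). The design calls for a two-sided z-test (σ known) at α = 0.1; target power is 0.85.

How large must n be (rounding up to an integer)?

For power 0.85 need Φ(δ − z_{0.05}) = 0.85, so δ = z_{0.05} + z_{0.15} = 1.645 + 1.036 = 2.681.
(Ignoring the negligible lower-tail rejection probability gives the usual closed-form inversion.)
δ = d·√n ⇒ n = (δ/d)² = (2.681 / 0.47)² = 32.55.
Round up to the next whole unit.

n = 33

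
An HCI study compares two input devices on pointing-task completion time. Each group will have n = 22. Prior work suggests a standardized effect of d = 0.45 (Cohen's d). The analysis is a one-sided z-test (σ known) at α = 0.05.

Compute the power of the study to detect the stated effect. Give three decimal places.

Noncentrality parameter: δ = d·√(n/2) = 0.45 × √(22/2) = 1.4925
One-sided α = 0.05 → critical value z_{0.05} = 1.645.
Power = P(Z > 1.645 − δ) = Φ(-0.152) = 0.4394.

Power ≈ 0.439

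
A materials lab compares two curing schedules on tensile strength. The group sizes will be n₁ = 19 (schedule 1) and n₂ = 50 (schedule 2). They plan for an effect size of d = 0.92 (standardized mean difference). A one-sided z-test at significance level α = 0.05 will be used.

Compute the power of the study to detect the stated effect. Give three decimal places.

Noncentrality parameter: δ = d / √(1/n₁ + 1/n₂) = 0.92 / √(1/19 + 1/50) = 3.4137
One-sided α = 0.05 → critical value z_{0.05} = 1.645.
Power = Φ(δ − 1.645) = Φ(1.769) = 0.9615.

Power ≈ 0.962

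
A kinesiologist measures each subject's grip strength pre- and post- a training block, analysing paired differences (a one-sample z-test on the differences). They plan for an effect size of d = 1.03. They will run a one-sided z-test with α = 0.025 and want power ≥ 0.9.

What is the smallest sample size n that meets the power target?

n = 10

Set Φ(δ − 1.960) = 0.9; then δ − 1.960 = Φ⁻¹(0.9) = 1.282, giving δ = 3.242.
δ = d·√n ⇒ n = (δ/d)² = (3.242 / 1.03)² = 9.90.
Rounding up, n = 10.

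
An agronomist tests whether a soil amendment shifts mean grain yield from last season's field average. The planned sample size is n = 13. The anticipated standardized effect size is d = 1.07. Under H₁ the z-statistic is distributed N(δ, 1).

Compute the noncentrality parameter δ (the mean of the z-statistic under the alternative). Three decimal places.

δ ≈ 3.858

δ = d·√n = 1.07 × √13 = 3.8579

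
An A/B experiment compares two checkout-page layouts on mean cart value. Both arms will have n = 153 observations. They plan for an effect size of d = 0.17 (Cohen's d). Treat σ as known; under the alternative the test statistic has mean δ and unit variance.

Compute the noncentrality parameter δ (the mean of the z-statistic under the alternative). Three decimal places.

δ ≈ 1.487

The noncentrality parameter scales effect size by the design's sample-size factor: δ = d·√(n/2) = 0.17 × √(153/2) = 1.4869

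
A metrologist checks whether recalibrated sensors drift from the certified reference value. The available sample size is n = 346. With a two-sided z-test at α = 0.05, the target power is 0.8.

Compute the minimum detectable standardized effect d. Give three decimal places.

Required noncentrality: δ = z_{0.025} + z_{0.20} = 1.960 + 0.842 = 2.802.
(Lower-tail contribution to power is negligible for δ > 0.)
δ = d·√n ⇒ d = δ/√n = 2.802/√346 = 0.1506.

d ≈ 0.151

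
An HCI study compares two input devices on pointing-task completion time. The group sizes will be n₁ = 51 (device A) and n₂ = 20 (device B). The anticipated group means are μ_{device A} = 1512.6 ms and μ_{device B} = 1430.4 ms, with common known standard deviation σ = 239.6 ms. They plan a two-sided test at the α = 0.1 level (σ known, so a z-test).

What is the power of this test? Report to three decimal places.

Power ≈ 0.367

Standardized effect: d = |μ_{device A} − μ_{device B}| / σ = |1512.6 − 1430.4| / 239.6 = 0.3431
Noncentrality parameter: δ = d / √(1/n₁ + 1/n₂) = 0.3431 / √(1/51 + 1/20) = 1.3003
Critical value for a two-sided test at α = 0.1: z_{α/2} = 1.645.
Power = Φ(δ − 1.645) + Φ(−δ − 1.645) = Φ(-0.345) + Φ(-2.945) = 0.3652 + 0.0016 = 0.3668.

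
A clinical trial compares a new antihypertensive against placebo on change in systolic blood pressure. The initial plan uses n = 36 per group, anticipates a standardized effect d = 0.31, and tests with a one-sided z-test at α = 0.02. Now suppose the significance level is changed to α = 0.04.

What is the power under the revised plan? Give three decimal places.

δ = d·√(n/2) = 0.31 × √(36/2) = 1.3152 (unchanged). New critical value: z_{0.04} = 1.751.
Revised power = Φ(δ − 1.751) = Φ(-0.435) = 0.3316.

Power ≈ 0.332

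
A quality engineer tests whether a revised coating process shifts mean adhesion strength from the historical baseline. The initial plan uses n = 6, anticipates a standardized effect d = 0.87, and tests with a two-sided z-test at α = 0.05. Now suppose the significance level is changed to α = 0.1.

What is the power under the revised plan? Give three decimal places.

Power ≈ 0.687

δ = d·√n = 0.87 × √6 = 2.1311 (unchanged). New critical value: z_{0.05} = 1.645.
Revised power = Φ(δ − 1.645) + Φ(−δ − 1.645) = Φ(0.486) + Φ(-3.776) = 0.6866 + 0.0001 = 0.6867.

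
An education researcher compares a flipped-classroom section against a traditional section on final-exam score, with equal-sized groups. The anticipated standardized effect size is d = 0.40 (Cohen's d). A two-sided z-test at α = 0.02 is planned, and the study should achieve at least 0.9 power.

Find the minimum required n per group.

n = 163 per group

Set Φ(δ − 2.326) = 0.9; then δ − 2.326 = Φ⁻¹(0.9) = 1.282, giving δ = 3.608.
(For δ > 0 the lower-tail rejection region contributes negligibly to power, so the one-term inversion is standard.)
δ = d·√(n/2) ⇒ n = 2(δ/d)² = 2 × (3.608 / 0.40)² = 162.71.
Round up to the next whole unit.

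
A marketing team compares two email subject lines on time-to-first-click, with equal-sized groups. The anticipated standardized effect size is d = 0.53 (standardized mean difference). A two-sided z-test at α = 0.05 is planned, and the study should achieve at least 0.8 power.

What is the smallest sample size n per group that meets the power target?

For power 0.8 need Φ(δ − z_{0.025}) = 0.8, so δ = z_{0.025} + z_{0.20} = 1.960 + 0.842 = 2.802.
(The Φ(−δ − z_{α/2}) term is vanishingly small for δ > 0 and is dropped in the standard sample-size formula.)
δ = d·√(n/2) ⇒ n = 2(δ/d)² = 2 × (2.802 / 0.53)² = 55.88.
Rounding up, n = 56 per group.

n = 56 per group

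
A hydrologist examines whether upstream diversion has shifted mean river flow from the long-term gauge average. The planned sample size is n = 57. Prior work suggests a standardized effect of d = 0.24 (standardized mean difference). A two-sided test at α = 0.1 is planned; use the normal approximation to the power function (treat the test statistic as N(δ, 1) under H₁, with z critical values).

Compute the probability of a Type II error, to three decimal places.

Noncentrality parameter: δ = d·√n = 0.24 × √57 = 1.8120
Critical value for a two-sided test at α = 0.1: z_{α/2} = 1.645.
Power = Φ(δ − 1.645) + Φ(−δ − 1.645) = Φ(0.167) + Φ(-3.457) = 0.5664 + 0.0003 = 0.5666.
Type II error: β = 1 − power = 1 − 0.5666 = 0.4334.

β ≈ 0.433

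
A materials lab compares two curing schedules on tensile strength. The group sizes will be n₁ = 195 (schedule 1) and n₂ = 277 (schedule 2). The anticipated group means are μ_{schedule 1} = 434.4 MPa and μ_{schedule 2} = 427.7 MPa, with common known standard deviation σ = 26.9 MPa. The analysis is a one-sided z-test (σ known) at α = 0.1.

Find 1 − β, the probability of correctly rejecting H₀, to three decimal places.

Power ≈ 0.917

Standardized effect: d = |μ_{schedule 1} − μ_{schedule 2}| / σ = |434.4 − 427.7| / 26.9 = 0.2491
Noncentrality parameter: δ = d / √(1/n₁ + 1/n₂) = 0.2491 / √(1/195 + 1/277) = 2.6645
Critical value for a one-sided test at α = 0.1: z_α = 1.282.
Power = P(Z > 1.282 − δ) = Φ(1.383) = 0.9167.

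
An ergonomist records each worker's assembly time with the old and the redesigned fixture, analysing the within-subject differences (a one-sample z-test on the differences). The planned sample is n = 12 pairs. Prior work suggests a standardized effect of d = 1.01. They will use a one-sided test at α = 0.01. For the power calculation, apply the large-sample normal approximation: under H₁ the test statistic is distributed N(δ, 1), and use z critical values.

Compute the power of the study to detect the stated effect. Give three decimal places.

Power ≈ 0.879

Noncentrality parameter: δ = d·√n = 1.01 × √12 = 3.4987
One-sided α = 0.01 → critical value z_{0.01} = 2.326.
Power = P(Z > 2.326 − δ) = Φ(1.172) = 0.8795.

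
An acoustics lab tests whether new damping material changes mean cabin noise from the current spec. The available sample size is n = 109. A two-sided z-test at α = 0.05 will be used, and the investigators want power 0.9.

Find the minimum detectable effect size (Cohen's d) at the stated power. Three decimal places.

d ≈ 0.310

Need Φ(δ − 1.960) = 0.9, so δ = 1.960 + 1.282 = 3.242.
(The second rejection-region term Φ(−δ − z_{α/2}) is negligible and dropped.)
δ = d·√n ⇒ d = δ/√n = 3.242/√109 = 0.3105.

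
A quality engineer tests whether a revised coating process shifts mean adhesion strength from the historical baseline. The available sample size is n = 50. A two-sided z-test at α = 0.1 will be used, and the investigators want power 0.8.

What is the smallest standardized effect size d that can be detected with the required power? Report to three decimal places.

d ≈ 0.352

Required noncentrality: δ = z_{0.05} + z_{0.20} = 1.645 + 0.842 = 2.486.
(The second rejection-region term Φ(−δ − z_{α/2}) is negligible and dropped.)
δ = d·√n ⇒ d = δ/√n = 2.486/√50 = 0.3516.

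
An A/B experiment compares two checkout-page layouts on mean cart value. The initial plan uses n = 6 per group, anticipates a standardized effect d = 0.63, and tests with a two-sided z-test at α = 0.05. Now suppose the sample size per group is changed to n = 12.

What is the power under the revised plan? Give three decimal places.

Power ≈ 0.339

With n = 12 per group: δ = d·√(n/2) = 0.63 × √(12/2) = 1.5432. Critical value z_{0.025} = 1.960.
Revised power = Φ(δ − 1.960) + Φ(−δ − 1.960) = Φ(-0.417) + Φ(-3.503) = 0.3384 + 0.0002 = 0.3386.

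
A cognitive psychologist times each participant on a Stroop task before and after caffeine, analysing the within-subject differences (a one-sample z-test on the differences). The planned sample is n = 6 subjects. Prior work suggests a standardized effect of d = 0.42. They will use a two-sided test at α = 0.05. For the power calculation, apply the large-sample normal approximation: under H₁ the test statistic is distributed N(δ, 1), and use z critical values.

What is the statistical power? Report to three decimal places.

Noncentrality parameter: δ = d·√n = 0.42 × √6 = 1.0288
Two-sided α = 0.05 → critical value z_{0.025} = 1.960.
Power = Φ(δ − 1.960) + Φ(−δ − 1.960) = Φ(-0.931) + Φ(-2.989) = 0.1759 + 0.0014 = 0.1773.

Power ≈ 0.177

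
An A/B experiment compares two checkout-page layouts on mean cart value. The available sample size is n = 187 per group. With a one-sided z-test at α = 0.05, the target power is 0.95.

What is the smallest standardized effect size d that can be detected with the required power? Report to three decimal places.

Required noncentrality: δ = z_{0.05} + z_{0.05} = 1.645 + 1.645 = 3.290.
δ = d·√(n/2) ⇒ d = δ/√(n/2) = 3.290/√(187/2) = 0.3402.

d ≈ 0.340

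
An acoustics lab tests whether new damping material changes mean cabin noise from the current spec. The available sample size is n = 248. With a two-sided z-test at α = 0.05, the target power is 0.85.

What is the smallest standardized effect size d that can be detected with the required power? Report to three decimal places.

d ≈ 0.190

Need Φ(δ − 1.960) = 0.85, so δ = 1.960 + 1.036 = 2.996.
(Lower-tail contribution to power is negligible for δ > 0.)
δ = d·√n ⇒ d = δ/√n = 2.996/√248 = 0.1903.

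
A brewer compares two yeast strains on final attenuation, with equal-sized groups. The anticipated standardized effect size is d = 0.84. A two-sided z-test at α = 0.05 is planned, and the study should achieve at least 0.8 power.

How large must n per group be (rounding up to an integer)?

n = 23 per group

Set Φ(δ − 1.960) = 0.8; then δ − 1.960 = Φ⁻¹(0.8) = 0.842, giving δ = 2.802.
(For δ > 0 the lower-tail rejection region contributes negligibly to power, so the one-term inversion is standard.)
δ = d·√(n/2) ⇒ n = 2(δ/d)² = 2 × (2.802 / 0.84)² = 22.25.
Rounding up, n = 23 per group.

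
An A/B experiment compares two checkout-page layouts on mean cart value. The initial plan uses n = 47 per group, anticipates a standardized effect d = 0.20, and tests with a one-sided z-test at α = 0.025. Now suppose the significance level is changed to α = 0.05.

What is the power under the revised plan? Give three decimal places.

δ = d·√(n/2) = 0.20 × √(47/2) = 0.9695 (unchanged). New critical value: z_{0.05} = 1.645.
Revised power = Φ(δ − 1.645) = Φ(-0.675) = 0.2497.

Power ≈ 0.250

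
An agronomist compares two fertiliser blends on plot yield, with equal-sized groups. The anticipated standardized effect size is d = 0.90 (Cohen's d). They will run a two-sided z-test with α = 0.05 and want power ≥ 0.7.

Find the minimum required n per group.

n = 16 per group

For power 0.7 need Φ(δ − z_{0.025}) = 0.7, so δ = z_{0.025} + z_{0.30} = 1.960 + 0.524 = 2.484.
(The Φ(−δ − z_{α/2}) term is vanishingly small for δ > 0 and is dropped in the standard sample-size formula.)
δ = d·√(n/2) ⇒ n = 2(δ/d)² = 2 × (2.484 / 0.90)² = 15.24.
Round up to the next whole unit.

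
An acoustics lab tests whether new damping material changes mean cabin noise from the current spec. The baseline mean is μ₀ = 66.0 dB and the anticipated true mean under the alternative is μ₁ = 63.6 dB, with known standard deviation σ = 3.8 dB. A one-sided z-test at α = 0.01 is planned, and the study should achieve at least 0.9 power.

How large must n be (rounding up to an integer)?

Standardized effect: d = |μ₁ − μ₀| / σ = |63.6 − 66.0| / 3.8 = 0.6316
Set Φ(δ − 2.326) = 0.9; then δ − 2.326 = Φ⁻¹(0.9) = 1.282, giving δ = 3.608.
δ = d·√n ⇒ n = (δ/d)² = (3.608 / 0.6316)² = 32.63.
Rounding up, n = 33.

n = 33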